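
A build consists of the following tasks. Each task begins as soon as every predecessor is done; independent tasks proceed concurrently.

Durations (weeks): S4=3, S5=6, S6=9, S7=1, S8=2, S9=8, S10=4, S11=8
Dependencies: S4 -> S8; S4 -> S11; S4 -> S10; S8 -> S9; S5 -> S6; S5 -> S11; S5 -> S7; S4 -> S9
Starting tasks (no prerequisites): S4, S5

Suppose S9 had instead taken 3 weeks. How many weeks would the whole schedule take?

15

Baseline: S5→S6 = 6+9 = 15 → 15 weeks.
The longest path through S9 is only 13 weeks, so S9 has float 2.
The critical path is still S5→S6; finish is now 15 weeks.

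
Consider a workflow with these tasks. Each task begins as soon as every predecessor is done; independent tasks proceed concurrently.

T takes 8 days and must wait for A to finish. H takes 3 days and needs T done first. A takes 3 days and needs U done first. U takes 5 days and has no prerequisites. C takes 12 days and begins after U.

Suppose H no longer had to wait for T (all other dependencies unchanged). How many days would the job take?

Original critical path: U→A→T→H = 5+3+8+3 = 19 ⇒ 19 days.
Without T→H, H's earliest start moves from 16 to 0.
The longest chain is now U→C = 5+12 = 17, so the job takes 17 days.

17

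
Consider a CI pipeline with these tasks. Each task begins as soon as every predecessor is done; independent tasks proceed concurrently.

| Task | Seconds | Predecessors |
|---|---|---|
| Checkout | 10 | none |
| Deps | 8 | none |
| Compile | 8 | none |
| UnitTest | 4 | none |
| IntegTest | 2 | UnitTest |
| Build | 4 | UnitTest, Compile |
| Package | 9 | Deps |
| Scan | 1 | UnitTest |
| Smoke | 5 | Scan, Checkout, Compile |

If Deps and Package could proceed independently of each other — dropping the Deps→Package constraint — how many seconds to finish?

15

Original critical path: Deps→Package = 8+9 = 17 ⇒ 17 seconds.
Without Deps→Package, Package's earliest start moves from 8 to 0.
The longest chain is now Checkout→Smoke = 10+5 = 15, so the project takes 15 seconds.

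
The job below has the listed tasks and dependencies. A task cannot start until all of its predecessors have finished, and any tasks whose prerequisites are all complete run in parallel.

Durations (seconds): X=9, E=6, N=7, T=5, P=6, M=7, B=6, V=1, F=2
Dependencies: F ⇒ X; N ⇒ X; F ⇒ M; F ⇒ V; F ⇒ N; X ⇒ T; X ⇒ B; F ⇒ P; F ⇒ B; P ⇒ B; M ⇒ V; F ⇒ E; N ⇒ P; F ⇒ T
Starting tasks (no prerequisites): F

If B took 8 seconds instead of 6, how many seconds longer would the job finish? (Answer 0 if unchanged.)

2

Baseline: F→N→X→B = 2+7+9+6 = 24 → 24 seconds.
B lies on that path, so at 8 seconds the path becomes 26 seconds.
That remains the longest chain; total 26 seconds.
Change in finish: 26 − 24 = +2 seconds.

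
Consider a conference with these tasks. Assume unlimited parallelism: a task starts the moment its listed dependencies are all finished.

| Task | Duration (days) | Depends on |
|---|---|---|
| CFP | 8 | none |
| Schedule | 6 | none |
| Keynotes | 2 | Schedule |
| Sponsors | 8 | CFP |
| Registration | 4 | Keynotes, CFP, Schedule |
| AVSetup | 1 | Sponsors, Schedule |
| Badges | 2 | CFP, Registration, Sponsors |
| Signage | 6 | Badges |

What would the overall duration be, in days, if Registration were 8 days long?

Critical path before the change: CFP→Sponsors→Badges→Signage = 8+8+2+6 = 24 giving 24 days.
Registration is off the critical path — its longest chain is 20 days, giving 4 of slack.
No other chain overtakes it, so the finish is 24 days.

24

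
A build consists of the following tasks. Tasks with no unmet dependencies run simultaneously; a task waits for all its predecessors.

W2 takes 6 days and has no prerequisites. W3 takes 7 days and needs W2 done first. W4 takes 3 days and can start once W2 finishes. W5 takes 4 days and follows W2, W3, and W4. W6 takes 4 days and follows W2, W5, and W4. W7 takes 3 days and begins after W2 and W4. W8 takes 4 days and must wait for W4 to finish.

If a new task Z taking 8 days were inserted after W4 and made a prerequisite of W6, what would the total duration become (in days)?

Originally the plan takes 21 days.
With Z inserted, W6 now waits for max(W2, W5, W4, Z).
New critical path: W2→W3→W5→W6 = 6+7+4+4 = 21 ⇒ 21 days.

21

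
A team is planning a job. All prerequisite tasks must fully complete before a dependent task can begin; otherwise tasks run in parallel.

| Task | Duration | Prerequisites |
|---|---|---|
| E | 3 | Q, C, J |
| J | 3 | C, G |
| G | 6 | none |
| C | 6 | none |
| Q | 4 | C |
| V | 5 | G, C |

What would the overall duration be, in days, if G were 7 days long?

13

Actual critical path: C→Q→E = 6+4+3 = 13 ⇒ 13 days.
G has 1 day of float (longest path through it is 12).
The binding chain switches to G→J→E = 7+3+3 = 13; finish 13 days.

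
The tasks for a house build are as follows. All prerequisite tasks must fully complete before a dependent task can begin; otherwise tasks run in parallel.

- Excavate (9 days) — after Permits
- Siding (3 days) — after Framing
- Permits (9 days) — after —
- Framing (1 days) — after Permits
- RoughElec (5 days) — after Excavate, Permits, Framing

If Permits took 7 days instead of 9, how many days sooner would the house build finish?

2

Critical path before the change: Permits→Excavate→RoughElec = 9+9+5 = 23 giving 23 days.
Permits is on the critical path; changing it to 7 makes that path 21 days.
That remains the longest chain; total 21 days.
Change in finish: 21 − 23 = -2 days.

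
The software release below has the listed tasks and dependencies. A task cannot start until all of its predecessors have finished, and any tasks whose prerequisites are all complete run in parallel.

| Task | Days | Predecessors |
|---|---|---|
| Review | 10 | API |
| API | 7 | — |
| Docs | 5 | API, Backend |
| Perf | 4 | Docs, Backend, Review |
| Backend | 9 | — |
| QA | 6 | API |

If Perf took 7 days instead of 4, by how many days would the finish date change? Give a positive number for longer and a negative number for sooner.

Actual critical path: API→Review→Perf = 7+10+4 = 21 ⇒ 21 days.
Perf is on the critical path; changing it to 7 makes that path 24 days.
No other chain overtakes it, so the finish is 24 days.
Change in finish: 24 − 21 = +3 days.

3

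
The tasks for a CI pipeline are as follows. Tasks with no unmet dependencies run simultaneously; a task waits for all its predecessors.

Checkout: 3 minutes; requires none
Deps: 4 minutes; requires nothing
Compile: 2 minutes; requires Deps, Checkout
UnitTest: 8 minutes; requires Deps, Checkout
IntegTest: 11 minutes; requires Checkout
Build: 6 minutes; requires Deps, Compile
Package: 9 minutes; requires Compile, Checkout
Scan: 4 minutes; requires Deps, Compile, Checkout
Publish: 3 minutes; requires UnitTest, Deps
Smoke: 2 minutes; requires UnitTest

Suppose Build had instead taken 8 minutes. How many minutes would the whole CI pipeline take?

15

The binding path is Deps→Compile→Package = 4+2+9 = 15; finish at 15 minutes.
Build has 3 minutes of float (longest path through it is 12).
That remains the longest chain; total 15 minutes.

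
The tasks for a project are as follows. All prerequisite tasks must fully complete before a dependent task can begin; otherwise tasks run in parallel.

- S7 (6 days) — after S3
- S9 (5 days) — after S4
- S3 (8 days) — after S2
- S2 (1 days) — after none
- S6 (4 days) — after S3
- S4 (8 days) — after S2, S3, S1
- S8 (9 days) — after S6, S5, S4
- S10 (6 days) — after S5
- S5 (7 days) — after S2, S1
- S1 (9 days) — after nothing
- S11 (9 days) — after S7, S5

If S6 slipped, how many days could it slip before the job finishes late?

The longest chain is S1→S4→S8 = 9+8+9 = 26; overall finish 26 days.
Longest path through S6: 22 days (earliest finish 13, latest finish 17).
So S6 can slip 17 − 13 = 4 days.

4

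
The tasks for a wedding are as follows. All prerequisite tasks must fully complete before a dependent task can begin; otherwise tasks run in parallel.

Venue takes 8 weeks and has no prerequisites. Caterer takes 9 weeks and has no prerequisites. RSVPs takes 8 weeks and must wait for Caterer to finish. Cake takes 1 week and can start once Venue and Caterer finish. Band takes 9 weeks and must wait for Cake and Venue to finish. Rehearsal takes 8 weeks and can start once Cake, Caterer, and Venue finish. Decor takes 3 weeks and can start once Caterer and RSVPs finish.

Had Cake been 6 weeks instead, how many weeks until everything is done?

Actual critical path: Caterer→RSVPs→Decor = 9+8+3 = 20 ⇒ 20 weeks.
The longest path through Cake is only 19 weeks, so Cake has float 1.
The binding chain switches to Caterer→Cake→Band = 9+6+9 = 24; finish 24 weeks.

24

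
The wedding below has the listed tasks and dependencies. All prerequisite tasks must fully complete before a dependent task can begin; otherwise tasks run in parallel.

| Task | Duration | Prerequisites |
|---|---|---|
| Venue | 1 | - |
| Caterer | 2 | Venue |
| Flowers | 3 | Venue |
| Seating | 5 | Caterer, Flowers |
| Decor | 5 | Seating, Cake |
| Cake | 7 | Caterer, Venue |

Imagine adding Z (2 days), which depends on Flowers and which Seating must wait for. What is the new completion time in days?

Originally the plan takes 15 days.
With Z inserted, Seating now waits for max(Caterer, Flowers, Z).
New critical path: Venue→Flowers→Z→Seating→Decor = 1+3+2+5+5 = 16 ⇒ 16 days.

16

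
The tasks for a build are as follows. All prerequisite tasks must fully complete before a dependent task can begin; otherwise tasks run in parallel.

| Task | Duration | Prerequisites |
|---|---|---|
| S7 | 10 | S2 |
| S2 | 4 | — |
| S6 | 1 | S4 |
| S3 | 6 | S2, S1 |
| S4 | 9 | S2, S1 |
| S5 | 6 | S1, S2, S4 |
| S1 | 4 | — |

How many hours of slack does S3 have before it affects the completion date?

S1→S4→S5 = 4+9+6 = 19 sets the makespan at 19 hours.
S3 finishes as early as 10 and must finish by 19.
Slack of S3 = 13 − 4 = 9 hours.

9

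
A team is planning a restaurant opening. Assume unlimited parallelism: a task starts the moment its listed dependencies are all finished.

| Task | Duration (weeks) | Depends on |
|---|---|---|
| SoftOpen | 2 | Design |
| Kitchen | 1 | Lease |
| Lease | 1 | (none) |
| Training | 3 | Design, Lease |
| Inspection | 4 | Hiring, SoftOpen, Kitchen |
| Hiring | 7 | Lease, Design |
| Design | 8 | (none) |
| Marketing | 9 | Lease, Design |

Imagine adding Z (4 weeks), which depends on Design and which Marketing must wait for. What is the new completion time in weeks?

Originally the job takes 19 weeks.
With Z inserted, Marketing now waits for max(Lease, Design, Z).
New critical path: Design→Z→Marketing = 8+4+9 = 21 ⇒ 21 weeks.

21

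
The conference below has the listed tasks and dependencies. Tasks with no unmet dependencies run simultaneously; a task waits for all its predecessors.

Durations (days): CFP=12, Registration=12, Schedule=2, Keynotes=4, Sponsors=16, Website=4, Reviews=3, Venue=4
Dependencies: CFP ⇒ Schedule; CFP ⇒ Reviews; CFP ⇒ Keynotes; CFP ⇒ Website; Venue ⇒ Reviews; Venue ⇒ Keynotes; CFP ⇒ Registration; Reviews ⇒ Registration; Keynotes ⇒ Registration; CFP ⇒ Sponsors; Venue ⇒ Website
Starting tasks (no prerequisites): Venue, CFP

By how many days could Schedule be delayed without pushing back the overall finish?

14

Critical path: CFP→Keynotes→Registration = 12+4+12 = 28, so the finish is 28 days.
Schedule finishes as early as 14 and must finish by 28.
Slack of Schedule = 26 − 12 = 14 days.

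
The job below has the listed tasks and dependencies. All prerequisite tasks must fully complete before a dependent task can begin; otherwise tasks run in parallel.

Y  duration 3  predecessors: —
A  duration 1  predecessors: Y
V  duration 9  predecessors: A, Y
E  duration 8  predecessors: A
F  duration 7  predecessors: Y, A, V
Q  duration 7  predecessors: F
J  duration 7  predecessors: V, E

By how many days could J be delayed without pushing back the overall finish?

Y→A→V→F→Q = 3+1+9+7+7 = 27 sets the makespan at 27 days.
The longest chain containing J totals 20 days.
Float = 27 − 20 = 7.

7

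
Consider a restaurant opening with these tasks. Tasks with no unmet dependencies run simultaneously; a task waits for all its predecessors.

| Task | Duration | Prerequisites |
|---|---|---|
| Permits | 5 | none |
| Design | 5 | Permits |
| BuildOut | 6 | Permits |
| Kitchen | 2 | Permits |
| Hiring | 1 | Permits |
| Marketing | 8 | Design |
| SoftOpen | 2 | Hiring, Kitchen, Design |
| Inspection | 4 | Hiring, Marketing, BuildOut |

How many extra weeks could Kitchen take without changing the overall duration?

13

The longest chain is Permits→Design→Marketing→Inspection = 5+5+8+4 = 22; overall finish 22 weeks.
Longest path through Kitchen: 9 weeks (earliest finish 7, latest finish 20).
So Kitchen can slip 20 − 7 = 13 weeks.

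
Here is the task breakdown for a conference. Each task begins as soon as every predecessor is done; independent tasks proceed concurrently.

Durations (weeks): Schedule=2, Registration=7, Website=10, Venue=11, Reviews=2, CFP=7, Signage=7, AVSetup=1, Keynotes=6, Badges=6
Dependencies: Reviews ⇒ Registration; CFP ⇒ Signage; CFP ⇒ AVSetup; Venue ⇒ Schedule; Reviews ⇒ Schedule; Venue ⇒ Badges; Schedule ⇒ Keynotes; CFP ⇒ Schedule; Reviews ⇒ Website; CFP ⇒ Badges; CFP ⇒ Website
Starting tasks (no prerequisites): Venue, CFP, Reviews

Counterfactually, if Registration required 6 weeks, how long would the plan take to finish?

The binding path is Venue→Schedule→Keynotes = 11+2+6 = 19; finish at 19 weeks.
Registration is off the critical path — its longest chain is 9 weeks, giving 10 of slack.
The critical path is still Venue→Schedule→Keynotes; finish is now 19 weeks.

19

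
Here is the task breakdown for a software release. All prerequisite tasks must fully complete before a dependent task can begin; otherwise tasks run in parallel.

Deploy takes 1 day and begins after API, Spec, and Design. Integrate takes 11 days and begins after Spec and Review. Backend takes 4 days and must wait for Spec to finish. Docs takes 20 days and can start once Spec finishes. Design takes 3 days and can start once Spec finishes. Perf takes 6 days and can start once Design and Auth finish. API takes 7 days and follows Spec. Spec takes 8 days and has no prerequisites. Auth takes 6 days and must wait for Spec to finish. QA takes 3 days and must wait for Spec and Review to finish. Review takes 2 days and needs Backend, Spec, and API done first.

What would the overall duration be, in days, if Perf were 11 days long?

28

Critical path before the change: Spec→API→Review→Integrate = 8+7+2+11 = 28 giving 28 days.
Perf is off the critical path — its longest chain is 20 days, giving 8 of slack.
The critical path is still Spec→API→Review→Integrate; finish is now 28 days.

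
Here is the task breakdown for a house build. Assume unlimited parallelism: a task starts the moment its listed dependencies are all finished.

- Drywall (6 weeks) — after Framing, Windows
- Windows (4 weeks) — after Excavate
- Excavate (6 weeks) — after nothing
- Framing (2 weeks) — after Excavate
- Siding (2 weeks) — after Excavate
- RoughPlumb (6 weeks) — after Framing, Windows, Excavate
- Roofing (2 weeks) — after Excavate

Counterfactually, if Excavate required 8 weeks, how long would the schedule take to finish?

Baseline: Excavate→Windows→RoughPlumb = 6+4+6 = 16 → 16 weeks.
Since Excavate is critical, the +2 change carries straight to that chain (now 18 weeks).
That remains the longest chain; total 18 weeks.

18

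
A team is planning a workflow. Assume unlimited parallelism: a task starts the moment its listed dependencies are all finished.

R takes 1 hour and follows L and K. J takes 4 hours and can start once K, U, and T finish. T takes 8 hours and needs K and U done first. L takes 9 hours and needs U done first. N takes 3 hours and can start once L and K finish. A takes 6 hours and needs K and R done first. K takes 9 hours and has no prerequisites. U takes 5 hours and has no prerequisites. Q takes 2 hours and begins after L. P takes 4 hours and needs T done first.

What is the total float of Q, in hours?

Critical path: K→T→J = 9+8+4 = 21, so the finish is 21 hours.
The longest chain containing Q totals 16 hours.
So Q can slip 21 − 16 = 5 hours.

5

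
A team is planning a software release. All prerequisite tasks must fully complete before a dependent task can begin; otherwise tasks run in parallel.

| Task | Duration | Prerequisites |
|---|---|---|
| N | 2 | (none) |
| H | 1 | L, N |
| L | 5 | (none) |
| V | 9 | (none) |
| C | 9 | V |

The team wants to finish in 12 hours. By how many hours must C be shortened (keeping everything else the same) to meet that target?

6

Current finish: 18 hours; target: 12.
C is on every critical path, so each hour cut from C cuts the finish by one (this holds down to a finish of 10).
Need 18 − 12 = 6 hours off C → C becomes 3 hours, finish becomes 12.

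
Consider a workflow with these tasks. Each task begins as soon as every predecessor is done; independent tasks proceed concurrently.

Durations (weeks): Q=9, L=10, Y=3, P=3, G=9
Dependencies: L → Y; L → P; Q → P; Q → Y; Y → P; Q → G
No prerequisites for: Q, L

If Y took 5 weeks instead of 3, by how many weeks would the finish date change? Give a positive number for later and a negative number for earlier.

0

Critical path before the change: Q→G = 9+9 = 18 giving 18 weeks.
The longest path through Y is only 16 weeks, so Y has float 2.
No other chain overtakes it, so the finish is 18 weeks.
Change in finish: 18 − 18 = +0 weeks.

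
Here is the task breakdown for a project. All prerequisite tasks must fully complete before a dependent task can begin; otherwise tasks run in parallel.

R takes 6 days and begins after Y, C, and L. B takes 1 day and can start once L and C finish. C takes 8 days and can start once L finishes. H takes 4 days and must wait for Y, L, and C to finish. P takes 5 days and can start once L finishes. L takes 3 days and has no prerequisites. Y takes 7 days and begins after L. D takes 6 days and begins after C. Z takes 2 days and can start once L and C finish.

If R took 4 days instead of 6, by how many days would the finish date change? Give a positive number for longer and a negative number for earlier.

0

Actual critical path: L→C→R = 3+8+6 = 17 ⇒ 17 days.
R is on the critical path; changing it to 4 makes that path 15 days.
New critical path: L→C→D = 3+8+6 = 17 ⇒ 17 days.
Change in finish: 17 − 17 = +0 days.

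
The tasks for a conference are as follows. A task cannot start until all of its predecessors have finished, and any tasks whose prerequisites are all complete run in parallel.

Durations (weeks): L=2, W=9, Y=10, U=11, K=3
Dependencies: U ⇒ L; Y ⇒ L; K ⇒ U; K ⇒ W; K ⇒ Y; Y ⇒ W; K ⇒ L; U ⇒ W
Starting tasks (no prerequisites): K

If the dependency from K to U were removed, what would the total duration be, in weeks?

With the dependency in place, K→U→W = 3+11+9 = 23 sets the finish at 23 weeks.
Without K→U, U's earliest start moves from 3 to 0.
New critical path: K→Y→W = 3+10+9 = 22 ⇒ 22 weeks.

22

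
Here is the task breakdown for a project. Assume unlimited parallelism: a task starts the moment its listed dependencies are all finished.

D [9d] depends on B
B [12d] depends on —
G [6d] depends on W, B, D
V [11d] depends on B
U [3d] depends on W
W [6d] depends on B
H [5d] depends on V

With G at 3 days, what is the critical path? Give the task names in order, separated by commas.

The binding path is B→V→H = 12+11+5 = 28; finish at 28 days.
G has 1 day of float (longest path through it is 27).
That remains the longest chain; total 28 days.

B, V, H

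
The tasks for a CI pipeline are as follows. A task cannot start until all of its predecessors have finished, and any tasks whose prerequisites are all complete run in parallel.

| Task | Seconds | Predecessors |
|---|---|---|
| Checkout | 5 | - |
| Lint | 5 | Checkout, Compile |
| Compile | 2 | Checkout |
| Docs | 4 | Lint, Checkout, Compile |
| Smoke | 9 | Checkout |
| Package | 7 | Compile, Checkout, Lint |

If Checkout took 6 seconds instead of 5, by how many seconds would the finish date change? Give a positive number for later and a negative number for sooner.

1

The binding path is Checkout→Compile→Lint→Package = 5+2+5+7 = 19; finish at 19 seconds.
Checkout is on the critical path; changing it to 6 makes that path 20 seconds.
That remains the longest chain; total 20 seconds.
Change in finish: 20 − 19 = +1 seconds.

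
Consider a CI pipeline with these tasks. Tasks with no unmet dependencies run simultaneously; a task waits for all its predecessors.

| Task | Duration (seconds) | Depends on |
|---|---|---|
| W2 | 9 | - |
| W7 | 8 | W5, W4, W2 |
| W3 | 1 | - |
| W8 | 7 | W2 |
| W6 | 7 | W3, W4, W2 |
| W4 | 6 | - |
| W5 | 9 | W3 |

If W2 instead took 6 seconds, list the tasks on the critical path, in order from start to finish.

Baseline: W3→W5→W7 = 1+9+8 = 18 → 18 seconds.
W2 is off the critical path — its longest chain is 17 seconds, giving 1 of slack.
That remains the longest chain; total 18 seconds.

W3, W5, W7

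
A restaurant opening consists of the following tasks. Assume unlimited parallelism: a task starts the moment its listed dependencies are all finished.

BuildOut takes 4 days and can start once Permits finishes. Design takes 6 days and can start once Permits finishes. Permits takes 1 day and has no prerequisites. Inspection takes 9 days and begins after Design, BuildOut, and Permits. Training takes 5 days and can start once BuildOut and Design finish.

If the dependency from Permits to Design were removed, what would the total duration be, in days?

15

Original critical path: Permits→Design→Inspection = 1+6+9 = 16 ⇒ 16 days.
Without Permits→Design, Design's earliest start moves from 1 to 0.
The longest chain is now Design→Inspection = 6+9 = 15, so the restaurant opening takes 15 days.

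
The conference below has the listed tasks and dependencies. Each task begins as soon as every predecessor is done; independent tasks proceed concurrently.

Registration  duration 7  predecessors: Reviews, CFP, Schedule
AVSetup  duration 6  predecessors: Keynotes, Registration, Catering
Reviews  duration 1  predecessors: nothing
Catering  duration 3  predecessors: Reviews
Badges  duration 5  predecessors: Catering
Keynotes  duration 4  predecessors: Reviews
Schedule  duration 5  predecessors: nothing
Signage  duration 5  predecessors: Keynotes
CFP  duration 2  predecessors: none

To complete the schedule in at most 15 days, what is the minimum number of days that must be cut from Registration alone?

Current finish: 18 days; target: 15.
Registration is on every critical path, so each day cut from Registration cuts the finish by one (this holds down to a finish of 12).
Need 18 − 15 = 3 days off Registration → Registration becomes 4 days, finish becomes 15.

3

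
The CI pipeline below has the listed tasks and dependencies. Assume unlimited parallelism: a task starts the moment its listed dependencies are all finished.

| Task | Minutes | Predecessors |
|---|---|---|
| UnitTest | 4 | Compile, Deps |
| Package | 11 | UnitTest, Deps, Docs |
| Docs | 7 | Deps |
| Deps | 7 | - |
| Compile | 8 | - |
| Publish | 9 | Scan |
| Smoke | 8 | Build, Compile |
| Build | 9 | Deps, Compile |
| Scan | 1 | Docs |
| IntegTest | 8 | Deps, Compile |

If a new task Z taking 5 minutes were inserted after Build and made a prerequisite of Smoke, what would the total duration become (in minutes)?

Originally the project takes 25 minutes.
With Z inserted, Smoke now waits for max(Build, Compile, Z).
New critical path: Compile→Build→Z→Smoke = 8+9+5+8 = 30 ⇒ 30 minutes.

30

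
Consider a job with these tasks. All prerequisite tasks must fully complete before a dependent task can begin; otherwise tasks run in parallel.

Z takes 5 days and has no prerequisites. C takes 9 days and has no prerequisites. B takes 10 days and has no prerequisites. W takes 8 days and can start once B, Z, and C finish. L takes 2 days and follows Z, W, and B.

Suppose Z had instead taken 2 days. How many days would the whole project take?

Baseline: B→W→L = 10+8+2 = 20 → 20 days.
Z has 5 days of float (longest path through it is 15).
The critical path is still B→W→L; finish is now 20 days.

20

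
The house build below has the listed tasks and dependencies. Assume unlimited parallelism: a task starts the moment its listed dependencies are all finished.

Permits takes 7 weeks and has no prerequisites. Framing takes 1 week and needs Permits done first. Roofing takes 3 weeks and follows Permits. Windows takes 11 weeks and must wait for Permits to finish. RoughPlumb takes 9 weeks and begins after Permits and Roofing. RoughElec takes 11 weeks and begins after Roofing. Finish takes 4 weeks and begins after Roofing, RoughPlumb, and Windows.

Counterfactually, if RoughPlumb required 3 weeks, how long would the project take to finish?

22

Baseline: Permits→Roofing→RoughPlumb→Finish = 7+3+9+4 = 23 → 23 weeks.
Since RoughPlumb is critical, the -6 change carries straight to that chain (now 17 weeks).
New critical path: Permits→Windows→Finish = 7+11+4 = 22 ⇒ 22 weeks.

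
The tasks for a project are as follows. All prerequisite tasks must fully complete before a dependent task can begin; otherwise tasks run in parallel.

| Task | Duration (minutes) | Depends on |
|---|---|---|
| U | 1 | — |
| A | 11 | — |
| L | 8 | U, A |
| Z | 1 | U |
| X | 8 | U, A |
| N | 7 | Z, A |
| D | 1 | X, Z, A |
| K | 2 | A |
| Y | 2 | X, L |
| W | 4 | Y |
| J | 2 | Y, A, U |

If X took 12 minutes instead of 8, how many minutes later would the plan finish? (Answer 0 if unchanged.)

Baseline: A→X→Y→W = 11+8+2+4 = 25 → 25 minutes.
X is on the critical path; changing it to 12 makes that path 29 minutes.
No other chain overtakes it, so the finish is 29 minutes.
Change in finish: 29 − 25 = +4 minutes.

4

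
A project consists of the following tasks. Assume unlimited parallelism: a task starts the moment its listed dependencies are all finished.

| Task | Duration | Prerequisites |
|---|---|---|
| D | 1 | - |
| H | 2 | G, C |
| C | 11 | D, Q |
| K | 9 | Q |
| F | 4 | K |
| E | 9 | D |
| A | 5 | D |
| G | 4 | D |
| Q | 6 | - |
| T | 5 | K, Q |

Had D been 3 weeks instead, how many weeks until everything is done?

The binding path is Q→K→T = 6+9+5 = 20; finish at 20 weeks.
The longest path through D is only 14 weeks, so D has float 6.
The critical path is still Q→K→T; finish is now 20 weeks.

20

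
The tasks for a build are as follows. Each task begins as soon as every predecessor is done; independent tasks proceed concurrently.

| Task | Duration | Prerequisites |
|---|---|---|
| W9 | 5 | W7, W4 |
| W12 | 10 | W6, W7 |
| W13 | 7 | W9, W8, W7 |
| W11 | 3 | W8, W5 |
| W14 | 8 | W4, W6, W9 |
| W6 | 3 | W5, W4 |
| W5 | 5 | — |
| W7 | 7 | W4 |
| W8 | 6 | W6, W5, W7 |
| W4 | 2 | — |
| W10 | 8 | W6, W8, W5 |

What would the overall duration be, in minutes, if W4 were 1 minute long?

The binding path is W4→W7→W8→W10 = 2+7+6+8 = 23; finish at 23 minutes.
W4 lies on that path, so at 1 minute the path becomes 22 minutes.
No other chain overtakes it, so the finish is 22 minutes.

22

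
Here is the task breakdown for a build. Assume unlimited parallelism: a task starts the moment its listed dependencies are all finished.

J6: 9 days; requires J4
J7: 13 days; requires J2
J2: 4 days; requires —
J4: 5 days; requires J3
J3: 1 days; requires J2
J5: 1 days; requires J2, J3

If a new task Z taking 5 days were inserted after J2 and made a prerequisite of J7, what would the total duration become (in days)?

Originally the schedule takes 19 days.
With Z inserted, J7 now waits for max(J2, Z).
New critical path: J2→Z→J7 = 4+5+13 = 22 ⇒ 22 days.

22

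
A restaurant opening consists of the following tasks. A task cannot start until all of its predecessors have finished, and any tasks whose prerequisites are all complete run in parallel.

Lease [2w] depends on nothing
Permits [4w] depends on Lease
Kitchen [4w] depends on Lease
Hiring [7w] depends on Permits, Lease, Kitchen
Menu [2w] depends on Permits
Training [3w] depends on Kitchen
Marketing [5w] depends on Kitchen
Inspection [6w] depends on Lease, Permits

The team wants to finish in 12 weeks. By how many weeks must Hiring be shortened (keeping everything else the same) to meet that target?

1

Current finish: 13 weeks; target: 12.
Hiring is on every critical path, so each week cut from Hiring cuts the finish by one (this holds down to a finish of 12).
Need 13 − 12 = 1 week off Hiring → Hiring becomes 6 weeks, finish becomes 12.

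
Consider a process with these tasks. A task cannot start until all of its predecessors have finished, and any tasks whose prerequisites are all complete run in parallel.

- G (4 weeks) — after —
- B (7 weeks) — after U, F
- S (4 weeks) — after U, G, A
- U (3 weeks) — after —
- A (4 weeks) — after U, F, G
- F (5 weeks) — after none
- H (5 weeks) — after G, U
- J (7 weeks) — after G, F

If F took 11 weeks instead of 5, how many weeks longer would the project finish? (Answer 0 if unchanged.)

6

Actual critical path: F→A→S = 5+4+4 = 13 ⇒ 13 weeks.
F is on the critical path; changing it to 11 makes that path 19 weeks.
The critical path is still F→A→S; finish is now 19 weeks.
Change in finish: 19 − 13 = +6 weeks.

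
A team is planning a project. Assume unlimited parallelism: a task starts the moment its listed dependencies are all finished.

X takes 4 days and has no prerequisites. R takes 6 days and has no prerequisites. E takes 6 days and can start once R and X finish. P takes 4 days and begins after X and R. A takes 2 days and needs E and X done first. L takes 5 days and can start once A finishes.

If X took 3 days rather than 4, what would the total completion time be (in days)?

19

Actual critical path: R→E→A→L = 6+6+2+5 = 19 ⇒ 19 days.
The longest path through X is only 17 days, so X has float 2.
That remains the longest chain; total 19 days.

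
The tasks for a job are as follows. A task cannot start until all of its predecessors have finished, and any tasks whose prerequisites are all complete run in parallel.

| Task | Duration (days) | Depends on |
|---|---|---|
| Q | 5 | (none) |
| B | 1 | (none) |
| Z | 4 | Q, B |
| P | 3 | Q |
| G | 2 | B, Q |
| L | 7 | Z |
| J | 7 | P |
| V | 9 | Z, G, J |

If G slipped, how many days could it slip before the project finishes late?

The longest chain is Q→P→J→V = 5+3+7+9 = 24; overall finish 24 days.
G finishes as early as 7 and must finish by 15.
So G can slip 15 − 7 = 8 days.

8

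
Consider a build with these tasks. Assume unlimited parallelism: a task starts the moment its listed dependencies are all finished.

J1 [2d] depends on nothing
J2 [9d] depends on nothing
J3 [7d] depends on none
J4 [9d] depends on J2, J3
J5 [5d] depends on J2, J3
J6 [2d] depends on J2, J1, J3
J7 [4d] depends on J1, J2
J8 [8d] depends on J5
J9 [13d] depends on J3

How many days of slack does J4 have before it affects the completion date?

4

The longest chain is J2→J5→J8 = 9+5+8 = 22; overall finish 22 days.
J4 finishes as early as 18 and must finish by 22.
Float = 22 − 18 = 4.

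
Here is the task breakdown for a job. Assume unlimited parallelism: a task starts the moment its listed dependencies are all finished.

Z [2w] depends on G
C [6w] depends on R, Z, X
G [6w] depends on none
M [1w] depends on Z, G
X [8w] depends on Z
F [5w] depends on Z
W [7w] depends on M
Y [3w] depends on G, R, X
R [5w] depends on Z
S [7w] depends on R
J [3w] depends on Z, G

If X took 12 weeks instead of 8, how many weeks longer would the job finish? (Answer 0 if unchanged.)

Critical path before the change: G→Z→X→C = 6+2+8+6 = 22 giving 22 weeks.
X is on the critical path; changing it to 12 makes that path 26 weeks.
No other chain overtakes it, so the finish is 26 weeks.
Change in finish: 26 − 22 = +4 weeks.

4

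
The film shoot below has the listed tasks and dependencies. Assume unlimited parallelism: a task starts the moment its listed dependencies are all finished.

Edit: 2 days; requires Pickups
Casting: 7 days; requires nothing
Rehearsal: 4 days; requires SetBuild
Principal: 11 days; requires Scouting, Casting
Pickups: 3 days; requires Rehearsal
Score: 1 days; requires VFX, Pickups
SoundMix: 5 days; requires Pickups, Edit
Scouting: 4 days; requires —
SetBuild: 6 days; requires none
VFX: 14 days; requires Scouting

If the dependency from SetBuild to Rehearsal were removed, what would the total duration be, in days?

Before: longest chain SetBuild→Rehearsal→Pickups→Edit→SoundMix = 6+4+3+2+5 = 20, finish 20.
Without SetBuild→Rehearsal, Rehearsal's earliest start moves from 6 to 0.
After: Scouting→VFX→Score = 4+14+1 = 19 → 19 days.

19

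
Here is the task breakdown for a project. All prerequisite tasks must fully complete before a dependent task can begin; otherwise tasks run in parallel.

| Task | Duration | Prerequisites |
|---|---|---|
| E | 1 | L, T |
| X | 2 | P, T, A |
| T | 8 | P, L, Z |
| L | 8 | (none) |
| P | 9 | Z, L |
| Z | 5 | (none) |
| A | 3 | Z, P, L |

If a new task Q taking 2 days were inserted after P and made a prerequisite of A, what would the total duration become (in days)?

Originally the job takes 27 days.
With Q inserted, A now waits for max(Z, P, L, Q).
New critical path: L→P→T→X = 8+9+8+2 = 27 ⇒ 27 days.

27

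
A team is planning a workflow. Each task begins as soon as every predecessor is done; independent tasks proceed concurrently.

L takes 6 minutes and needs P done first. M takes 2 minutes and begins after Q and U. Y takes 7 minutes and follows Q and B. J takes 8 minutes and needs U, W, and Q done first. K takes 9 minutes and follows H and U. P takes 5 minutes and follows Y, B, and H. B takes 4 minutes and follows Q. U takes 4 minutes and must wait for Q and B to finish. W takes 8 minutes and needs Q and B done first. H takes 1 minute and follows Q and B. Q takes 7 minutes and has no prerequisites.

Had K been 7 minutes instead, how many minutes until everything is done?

29

Critical path before the change: Q→B→Y→P→L = 7+4+7+5+6 = 29 giving 29 minutes.
The longest path through K is only 24 minutes, so K has float 5.
The critical path is still Q→B→Y→P→L; finish is now 29 minutes.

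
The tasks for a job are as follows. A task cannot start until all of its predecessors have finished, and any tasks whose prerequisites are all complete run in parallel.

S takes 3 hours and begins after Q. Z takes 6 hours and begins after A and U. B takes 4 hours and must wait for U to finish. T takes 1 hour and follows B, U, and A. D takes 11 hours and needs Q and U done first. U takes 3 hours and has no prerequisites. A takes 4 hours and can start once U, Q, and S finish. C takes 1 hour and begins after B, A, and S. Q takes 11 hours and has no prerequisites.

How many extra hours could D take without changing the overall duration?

The longest chain is Q→S→A→Z = 11+3+4+6 = 24; overall finish 24 hours.
Longest path through D: 22 hours (earliest finish 22, latest finish 24).
Slack of D = 13 − 11 = 2 hours.

2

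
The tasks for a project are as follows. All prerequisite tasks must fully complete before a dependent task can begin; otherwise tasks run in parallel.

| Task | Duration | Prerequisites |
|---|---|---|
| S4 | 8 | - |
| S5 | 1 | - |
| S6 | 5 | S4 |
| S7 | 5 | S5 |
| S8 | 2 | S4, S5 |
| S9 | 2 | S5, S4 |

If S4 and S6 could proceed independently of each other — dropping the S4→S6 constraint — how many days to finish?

Before: longest chain S4→S6 = 8+5 = 13, finish 13.
Without S4→S6, S6's earliest start moves from 8 to 0.
New critical path: S4→S8 = 8+2 = 10 ⇒ 10 days.

10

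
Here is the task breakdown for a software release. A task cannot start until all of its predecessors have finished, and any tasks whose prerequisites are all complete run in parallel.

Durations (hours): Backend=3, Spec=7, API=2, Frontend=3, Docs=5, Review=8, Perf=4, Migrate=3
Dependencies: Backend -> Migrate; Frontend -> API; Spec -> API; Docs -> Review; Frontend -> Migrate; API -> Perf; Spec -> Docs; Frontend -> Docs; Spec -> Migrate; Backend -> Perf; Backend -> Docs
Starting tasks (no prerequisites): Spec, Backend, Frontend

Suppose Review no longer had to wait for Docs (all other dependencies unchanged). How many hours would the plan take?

Before: longest chain Spec→Docs→Review = 7+5+8 = 20, finish 20.
Without Docs→Review, Review's earliest start moves from 12 to 0.
The longest chain is now Spec→API→Perf = 7+2+4 = 13, so the plan takes 13 hours.

13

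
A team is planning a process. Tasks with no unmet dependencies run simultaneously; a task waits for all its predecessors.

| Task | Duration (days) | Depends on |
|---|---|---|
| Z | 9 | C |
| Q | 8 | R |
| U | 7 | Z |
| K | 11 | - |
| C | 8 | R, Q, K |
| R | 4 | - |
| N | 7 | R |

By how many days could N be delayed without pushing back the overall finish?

25

The longest chain is R→Q→C→Z→U = 4+8+8+9+7 = 36; overall finish 36 days.
N finishes as early as 11 and must finish by 36.
So N can slip 36 − 11 = 25 days.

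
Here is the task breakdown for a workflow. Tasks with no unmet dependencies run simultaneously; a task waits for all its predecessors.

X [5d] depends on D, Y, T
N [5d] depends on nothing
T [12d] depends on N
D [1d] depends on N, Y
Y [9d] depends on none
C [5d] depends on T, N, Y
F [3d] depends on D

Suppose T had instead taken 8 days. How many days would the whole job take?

18

Critical path before the change: N→T→X = 5+12+5 = 22 giving 22 days.
T lies on that path, so at 8 days the path becomes 18 days.
That remains the longest chain; total 18 days.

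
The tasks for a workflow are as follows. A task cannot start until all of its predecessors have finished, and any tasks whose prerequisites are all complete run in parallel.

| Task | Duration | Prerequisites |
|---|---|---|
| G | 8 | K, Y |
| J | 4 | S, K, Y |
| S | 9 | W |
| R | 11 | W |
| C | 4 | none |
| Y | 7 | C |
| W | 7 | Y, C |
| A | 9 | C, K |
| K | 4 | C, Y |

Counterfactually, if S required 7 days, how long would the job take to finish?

The binding path is C→Y→W→S→J = 4+7+7+9+4 = 31; finish at 31 days.
S is on the critical path; changing it to 7 makes that path 29 days.
No other chain overtakes it, so the finish is 29 days.

29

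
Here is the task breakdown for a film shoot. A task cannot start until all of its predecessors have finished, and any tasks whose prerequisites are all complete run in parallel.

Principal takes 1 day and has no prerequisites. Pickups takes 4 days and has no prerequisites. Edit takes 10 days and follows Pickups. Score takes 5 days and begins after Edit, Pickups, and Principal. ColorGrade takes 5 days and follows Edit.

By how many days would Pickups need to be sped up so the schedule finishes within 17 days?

2

Current finish: 19 days; target: 17.
Pickups is on every critical path, so each day cut from Pickups cuts the finish by one (this holds down to a finish of 16).
Need 19 − 17 = 2 days off Pickups → Pickups becomes 2 days, finish becomes 17.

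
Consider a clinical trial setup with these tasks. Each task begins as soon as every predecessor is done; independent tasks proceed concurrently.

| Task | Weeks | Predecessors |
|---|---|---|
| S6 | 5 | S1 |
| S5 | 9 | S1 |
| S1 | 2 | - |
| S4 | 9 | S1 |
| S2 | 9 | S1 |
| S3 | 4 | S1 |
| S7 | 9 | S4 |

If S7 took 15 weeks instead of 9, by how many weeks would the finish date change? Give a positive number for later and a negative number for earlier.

As given, the longest chain is S1→S4→S7 = 2+9+9 = 20, so the finish is 20 weeks.
S7 lies on that path, so at 15 weeks the path becomes 26 weeks.
That remains the longest chain; total 26 weeks.
Change in finish: 26 − 20 = +6 weeks.

6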